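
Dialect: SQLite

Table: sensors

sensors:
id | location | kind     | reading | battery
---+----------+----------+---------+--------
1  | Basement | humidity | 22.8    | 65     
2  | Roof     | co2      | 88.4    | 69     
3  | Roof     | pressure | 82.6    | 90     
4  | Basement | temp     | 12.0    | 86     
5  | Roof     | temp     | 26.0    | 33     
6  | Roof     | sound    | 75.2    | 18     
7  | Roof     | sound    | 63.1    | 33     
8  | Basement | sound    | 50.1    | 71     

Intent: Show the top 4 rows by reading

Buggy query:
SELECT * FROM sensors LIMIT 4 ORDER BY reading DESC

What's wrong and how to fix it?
Bug: ORDER BY cannot follow LIMIT; LIMIT is the final clause

Fix: Swap the clauses: ORDER BY first, then LIMIT

Corrected query:
SELECT * FROM sensors ORDER BY reading DESC LIMIT 4

Result:
id | location | kind     | reading | battery
---+----------+----------+---------+--------
2  | Roof     | co2      | 88.4    | 69     
3  | Roof     | pressure | 82.6    | 90     
6  | Roof     | sound    | 75.2    | 18     
7  | Roof     | sound    | 63.1    | 33     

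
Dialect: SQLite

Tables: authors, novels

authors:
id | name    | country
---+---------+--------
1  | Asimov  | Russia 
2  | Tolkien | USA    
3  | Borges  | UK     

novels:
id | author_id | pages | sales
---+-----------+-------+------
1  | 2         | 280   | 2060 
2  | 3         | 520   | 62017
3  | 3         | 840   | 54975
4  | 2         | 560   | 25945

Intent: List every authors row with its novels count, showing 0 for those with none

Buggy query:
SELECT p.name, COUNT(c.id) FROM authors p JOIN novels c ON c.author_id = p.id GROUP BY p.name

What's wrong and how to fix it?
Bug: An inner join excludes parents with zero children

Fix: Switch to LEFT JOIN to retain unmatched parent rows

Corrected query:
SELECT p.name, COUNT(c.id) FROM authors p LEFT JOIN novels c ON c.author_id = p.id GROUP BY p.name

Result:
name    | COUNT(c.id)
--------+------------
Asimov  | 0          
Borges  | 2          
Tolkien | 2          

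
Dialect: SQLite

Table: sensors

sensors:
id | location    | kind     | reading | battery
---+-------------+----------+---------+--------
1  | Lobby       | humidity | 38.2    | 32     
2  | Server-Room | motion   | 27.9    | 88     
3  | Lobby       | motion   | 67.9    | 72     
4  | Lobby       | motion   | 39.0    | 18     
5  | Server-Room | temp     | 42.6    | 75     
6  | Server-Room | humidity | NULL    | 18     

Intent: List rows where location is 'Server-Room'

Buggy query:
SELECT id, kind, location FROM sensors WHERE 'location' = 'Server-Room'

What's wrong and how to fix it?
Bug: 'location' in single quotes is a string literal, not the column; the comparison is literal-vs-literal and never true

Fix: Remove the quotes around the column name (or use double quotes for an identifier)

Corrected query:
SELECT id, kind, location FROM sensors WHERE location = 'Server-Room'

Result:
id | kind     | location   
---+----------+------------
2  | motion   | Server-Room
5  | temp     | Server-Room
6  | humidity | Server-Room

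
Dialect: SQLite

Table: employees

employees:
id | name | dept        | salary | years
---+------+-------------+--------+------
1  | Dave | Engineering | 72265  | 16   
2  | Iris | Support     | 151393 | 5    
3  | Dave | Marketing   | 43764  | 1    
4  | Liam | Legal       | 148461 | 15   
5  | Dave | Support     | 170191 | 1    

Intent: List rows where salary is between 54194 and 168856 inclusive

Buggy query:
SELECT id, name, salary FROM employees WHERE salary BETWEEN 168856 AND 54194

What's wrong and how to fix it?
Bug: The bounds are reversed; BETWEEN a AND b requires a <= b to match anything

Fix: Swap the bounds so the smaller value comes first

Corrected query:
SELECT id, name, salary FROM employees WHERE salary BETWEEN 54194 AND 168856

Result:
id | name | salary
---+------+-------
1  | Dave | 72265 
2  | Iris | 151393
4  | Liam | 148461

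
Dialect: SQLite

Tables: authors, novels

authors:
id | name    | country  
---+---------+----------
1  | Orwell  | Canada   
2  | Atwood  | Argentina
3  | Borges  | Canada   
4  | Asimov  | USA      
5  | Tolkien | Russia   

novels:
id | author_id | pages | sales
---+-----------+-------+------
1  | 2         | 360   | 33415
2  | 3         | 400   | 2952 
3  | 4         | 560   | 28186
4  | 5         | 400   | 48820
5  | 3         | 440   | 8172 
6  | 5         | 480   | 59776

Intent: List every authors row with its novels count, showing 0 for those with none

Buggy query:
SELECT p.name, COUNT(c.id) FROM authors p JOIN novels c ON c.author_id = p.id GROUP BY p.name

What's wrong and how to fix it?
Bug: An inner join excludes parents with zero children

Fix: Use LEFT JOIN so parents without children still appear (COUNT(c.id) gives 0)

Corrected query:
SELECT p.name, COUNT(c.id) FROM authors p LEFT JOIN novels c ON c.author_id = p.id GROUP BY p.name

Result:
name    | COUNT(c.id)
--------+------------
Asimov  | 1          
Atwood  | 1          
Borges  | 2          
Orwell  | 0          
Tolkien | 2          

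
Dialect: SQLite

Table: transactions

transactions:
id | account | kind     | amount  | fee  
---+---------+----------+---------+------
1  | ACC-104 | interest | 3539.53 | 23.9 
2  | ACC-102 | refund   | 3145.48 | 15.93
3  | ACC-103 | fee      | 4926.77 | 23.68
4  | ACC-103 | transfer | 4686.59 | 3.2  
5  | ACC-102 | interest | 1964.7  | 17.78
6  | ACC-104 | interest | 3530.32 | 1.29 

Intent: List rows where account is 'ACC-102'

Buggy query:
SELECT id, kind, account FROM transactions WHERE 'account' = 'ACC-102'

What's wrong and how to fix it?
Bug: Single quotes denote string literals in SQL; the column name is being compared as a constant string

Fix: Remove the quotes around the column name (or use double quotes for an identifier)

Corrected query:
SELECT id, kind, account FROM transactions WHERE account = 'ACC-102'

Result:
id | kind     | account
---+----------+--------
2  | refund   | ACC-102
5  | interest | ACC-102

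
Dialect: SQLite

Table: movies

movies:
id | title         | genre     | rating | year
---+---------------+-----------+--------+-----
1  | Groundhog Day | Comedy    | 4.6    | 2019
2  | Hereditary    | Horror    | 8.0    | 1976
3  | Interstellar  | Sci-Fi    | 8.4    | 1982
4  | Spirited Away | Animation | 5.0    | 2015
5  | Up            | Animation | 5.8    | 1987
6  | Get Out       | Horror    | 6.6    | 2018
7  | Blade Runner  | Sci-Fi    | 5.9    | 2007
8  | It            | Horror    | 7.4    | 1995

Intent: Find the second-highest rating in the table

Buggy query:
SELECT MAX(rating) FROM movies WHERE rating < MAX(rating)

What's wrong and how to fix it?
Bug: The inner MAX is an aggregate inside WHERE, which is not allowed

Fix: Compute the overall MAX in a subquery, then take MAX of rows below it

Corrected query:
SELECT MAX(rating) FROM movies WHERE rating < (SELECT MAX(rating) FROM movies)

Result:
MAX(rating)
-----------
8          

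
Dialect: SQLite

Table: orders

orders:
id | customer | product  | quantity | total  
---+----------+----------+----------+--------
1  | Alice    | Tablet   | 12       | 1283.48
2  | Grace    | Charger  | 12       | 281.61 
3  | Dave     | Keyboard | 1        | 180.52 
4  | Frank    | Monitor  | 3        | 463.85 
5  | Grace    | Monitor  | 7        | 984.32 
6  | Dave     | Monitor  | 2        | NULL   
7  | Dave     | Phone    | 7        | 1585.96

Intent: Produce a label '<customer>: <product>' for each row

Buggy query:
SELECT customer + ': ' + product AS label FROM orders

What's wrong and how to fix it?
Bug: '+' is numeric addition; on text columns SQLite converts them to 0 instead of concatenating

Fix: Replace + with || to concatenate text

Corrected query:
SELECT customer || ': ' || product AS label FROM orders

Result:
label         
--------------
Alice: Tablet 
Grace: Charger
Dave: Keyboard
Frank: Monitor
Grace: Monitor
Dave: Monitor 
Dave: Phone   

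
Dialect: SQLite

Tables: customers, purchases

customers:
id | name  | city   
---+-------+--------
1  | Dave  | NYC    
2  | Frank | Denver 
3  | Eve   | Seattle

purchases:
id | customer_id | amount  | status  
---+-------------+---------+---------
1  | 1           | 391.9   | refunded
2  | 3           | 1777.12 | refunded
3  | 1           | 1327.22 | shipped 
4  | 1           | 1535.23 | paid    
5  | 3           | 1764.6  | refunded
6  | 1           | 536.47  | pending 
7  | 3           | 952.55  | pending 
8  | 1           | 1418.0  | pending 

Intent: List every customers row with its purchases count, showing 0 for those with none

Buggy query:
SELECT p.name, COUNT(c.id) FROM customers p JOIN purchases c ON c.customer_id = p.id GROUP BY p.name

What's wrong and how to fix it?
Bug: An inner join excludes parents with zero children

Fix: Switch to LEFT JOIN to retain unmatched parent rows

Corrected query:
SELECT p.name, COUNT(c.id) FROM customers p LEFT JOIN purchases c ON c.customer_id = p.id GROUP BY p.name

Result:
name  | COUNT(c.id)
------+------------
Dave  | 5          
Eve   | 3          
Frank | 0          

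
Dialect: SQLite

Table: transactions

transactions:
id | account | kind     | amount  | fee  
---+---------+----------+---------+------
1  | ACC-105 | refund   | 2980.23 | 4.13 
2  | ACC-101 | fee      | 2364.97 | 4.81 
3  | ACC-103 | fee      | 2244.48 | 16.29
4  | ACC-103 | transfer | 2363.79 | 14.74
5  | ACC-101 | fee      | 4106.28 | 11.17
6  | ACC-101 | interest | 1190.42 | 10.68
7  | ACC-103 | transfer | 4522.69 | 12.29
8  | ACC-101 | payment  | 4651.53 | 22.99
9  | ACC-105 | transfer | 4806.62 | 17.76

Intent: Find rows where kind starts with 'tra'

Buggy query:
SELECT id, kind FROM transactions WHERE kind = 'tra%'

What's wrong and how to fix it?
Bug: Wildcards only work with LIKE; '=' treats '%' as a literal character

Fix: Replace '=' with LIKE so 'tra%' is treated as a pattern

Corrected query:
SELECT id, kind FROM transactions WHERE kind LIKE 'tra%'

Result:
id | kind    
---+---------
4  | transfer
7  | transfer
9  | transfer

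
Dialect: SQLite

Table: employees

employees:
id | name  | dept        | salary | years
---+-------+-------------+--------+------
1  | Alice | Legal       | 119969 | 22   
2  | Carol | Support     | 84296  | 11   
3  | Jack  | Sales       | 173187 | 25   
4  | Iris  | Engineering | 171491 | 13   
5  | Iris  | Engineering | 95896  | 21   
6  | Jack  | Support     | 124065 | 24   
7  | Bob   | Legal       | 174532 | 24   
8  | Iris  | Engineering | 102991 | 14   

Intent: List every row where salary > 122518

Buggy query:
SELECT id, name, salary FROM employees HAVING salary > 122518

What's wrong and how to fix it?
Bug: This is a non-aggregate query (no GROUP BY, no aggregates), so in SQLite the HAVING clause is invalid here; a row-level condition belongs in WHERE

Fix: Use WHERE for row-level filtering

Corrected query:
SELECT id, name, salary FROM employees WHERE salary > 122518

Result:
id | name | salary
---+------+-------
3  | Jack | 173187
4  | Iris | 171491
6  | Jack | 124065
7  | Bob  | 174532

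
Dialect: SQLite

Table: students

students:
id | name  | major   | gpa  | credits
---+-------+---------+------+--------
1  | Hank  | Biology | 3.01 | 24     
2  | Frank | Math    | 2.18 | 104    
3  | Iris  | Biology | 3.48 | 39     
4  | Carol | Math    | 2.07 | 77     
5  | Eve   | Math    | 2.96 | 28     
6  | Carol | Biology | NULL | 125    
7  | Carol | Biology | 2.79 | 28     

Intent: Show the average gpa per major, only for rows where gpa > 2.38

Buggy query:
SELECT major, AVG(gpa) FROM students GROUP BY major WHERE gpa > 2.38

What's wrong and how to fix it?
Bug: Row-level WHERE must come before GROUP BY in the clause order

Fix: Move the WHERE clause before GROUP BY

Corrected query:
SELECT major, AVG(gpa) FROM students WHERE gpa > 2.38 GROUP BY major

Result:
major   | AVG(gpa)
--------+---------
Biology | 3.093333
Math    | 2.96    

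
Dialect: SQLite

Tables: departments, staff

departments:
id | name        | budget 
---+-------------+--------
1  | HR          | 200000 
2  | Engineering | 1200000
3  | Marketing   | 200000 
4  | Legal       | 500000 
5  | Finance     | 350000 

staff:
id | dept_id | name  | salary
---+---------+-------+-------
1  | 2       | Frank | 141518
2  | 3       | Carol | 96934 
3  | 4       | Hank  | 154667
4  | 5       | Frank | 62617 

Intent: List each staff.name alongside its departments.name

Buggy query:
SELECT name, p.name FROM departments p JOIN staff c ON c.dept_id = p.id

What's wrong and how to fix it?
Bug: 'name' exists in both joined tables, so the database can't tell which one is meant

Fix: Prefix ambiguous columns with the table alias

Corrected query:
SELECT c.name, p.name FROM departments p JOIN staff c ON c.dept_id = p.id

Result:
name  | name       
------+------------
Frank | Engineering
Carol | Marketing  
Hank  | Legal      
Frank | Finance    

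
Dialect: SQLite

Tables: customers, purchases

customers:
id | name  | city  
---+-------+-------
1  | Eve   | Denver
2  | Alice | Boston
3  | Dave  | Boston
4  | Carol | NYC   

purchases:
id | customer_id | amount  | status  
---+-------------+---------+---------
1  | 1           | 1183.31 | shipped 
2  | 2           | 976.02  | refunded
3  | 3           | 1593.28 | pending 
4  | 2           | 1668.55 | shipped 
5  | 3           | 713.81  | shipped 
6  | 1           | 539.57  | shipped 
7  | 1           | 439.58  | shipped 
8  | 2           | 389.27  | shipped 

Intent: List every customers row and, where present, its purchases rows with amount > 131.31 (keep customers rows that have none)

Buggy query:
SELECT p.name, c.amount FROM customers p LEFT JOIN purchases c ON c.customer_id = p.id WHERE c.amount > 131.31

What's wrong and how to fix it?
Bug: Filtering c.amount in WHERE discards the NULL rows produced by LEFT JOIN, turning it into an inner join

Fix: Put 'c.amount > 131.31' in the JOIN's ON clause instead of WHERE

Corrected query:
SELECT p.name, c.amount FROM customers p LEFT JOIN purchases c ON c.customer_id = p.id AND c.amount > 131.31

Result:
name  | amount 
------+--------
Eve   | 439.58 
Eve   | 539.57 
Eve   | 1183.31
Alice | 389.27 
Alice | 976.02 
Alice | 1668.55
Dave  | 713.81 
Dave  | 1593.28
Carol | NULL   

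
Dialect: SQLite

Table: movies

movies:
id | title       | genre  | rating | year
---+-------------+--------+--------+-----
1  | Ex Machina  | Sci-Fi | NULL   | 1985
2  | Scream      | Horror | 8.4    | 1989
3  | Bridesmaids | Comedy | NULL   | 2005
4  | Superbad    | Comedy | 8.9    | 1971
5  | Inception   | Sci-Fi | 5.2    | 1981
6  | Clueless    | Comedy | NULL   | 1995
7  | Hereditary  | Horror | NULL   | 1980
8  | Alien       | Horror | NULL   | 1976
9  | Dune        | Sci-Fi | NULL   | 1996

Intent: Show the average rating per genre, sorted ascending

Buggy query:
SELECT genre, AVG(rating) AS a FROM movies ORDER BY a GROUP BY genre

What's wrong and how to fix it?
Bug: GROUP BY must precede ORDER BY

Fix: Move ORDER BY to the end, after GROUP BY

Corrected query:
SELECT genre, AVG(rating) AS a FROM movies GROUP BY genre ORDER BY a

Result:
genre  | a  
-------+----
Sci-Fi | 5.2
Horror | 8.4
Comedy | 8.9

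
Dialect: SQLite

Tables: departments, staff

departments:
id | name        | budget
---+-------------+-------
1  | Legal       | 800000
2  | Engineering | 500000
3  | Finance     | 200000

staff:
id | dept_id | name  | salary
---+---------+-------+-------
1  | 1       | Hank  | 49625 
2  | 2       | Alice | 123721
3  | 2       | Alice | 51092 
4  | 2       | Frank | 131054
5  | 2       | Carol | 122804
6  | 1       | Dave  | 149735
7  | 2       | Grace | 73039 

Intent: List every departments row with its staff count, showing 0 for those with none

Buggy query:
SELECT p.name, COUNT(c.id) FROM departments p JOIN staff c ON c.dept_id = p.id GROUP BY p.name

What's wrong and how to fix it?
Bug: INNER JOIN drops departments rows that have no matching staff rows

Fix: Use LEFT JOIN so parents without children still appear (COUNT(c.id) gives 0)

Corrected query:
SELECT p.name, COUNT(c.id) FROM departments p LEFT JOIN staff c ON c.dept_id = p.id GROUP BY p.name

Result:
name        | COUNT(c.id)
------------+------------
Engineering | 5          
Finance     | 0          
Legal       | 2          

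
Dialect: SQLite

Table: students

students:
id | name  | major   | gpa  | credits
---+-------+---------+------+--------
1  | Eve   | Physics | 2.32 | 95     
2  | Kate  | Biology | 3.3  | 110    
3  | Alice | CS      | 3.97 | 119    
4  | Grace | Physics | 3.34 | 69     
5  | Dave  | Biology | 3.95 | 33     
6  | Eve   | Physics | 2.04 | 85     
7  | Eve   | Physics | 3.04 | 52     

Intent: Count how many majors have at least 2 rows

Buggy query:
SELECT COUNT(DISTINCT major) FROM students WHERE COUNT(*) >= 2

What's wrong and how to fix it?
Bug: COUNT(*) cannot appear in WHERE; the per-group count doesn't exist yet

Fix: Group first with HAVING COUNT(*) >= 2, then COUNT the resulting groups

Corrected query:
SELECT COUNT(*) FROM (SELECT major FROM students GROUP BY major HAVING COUNT(*) >= 2)

Result:
COUNT(*)
--------
2       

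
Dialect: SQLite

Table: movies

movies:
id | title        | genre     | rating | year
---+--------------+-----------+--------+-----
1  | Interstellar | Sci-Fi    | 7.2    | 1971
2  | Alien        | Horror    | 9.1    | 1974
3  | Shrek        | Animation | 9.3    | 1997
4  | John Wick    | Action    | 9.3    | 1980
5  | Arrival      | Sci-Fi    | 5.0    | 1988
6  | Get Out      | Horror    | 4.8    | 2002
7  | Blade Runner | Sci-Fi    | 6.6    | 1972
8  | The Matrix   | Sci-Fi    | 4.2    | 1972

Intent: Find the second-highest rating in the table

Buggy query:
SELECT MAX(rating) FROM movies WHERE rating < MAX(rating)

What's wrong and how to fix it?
Bug: The inner MAX is an aggregate inside WHERE, which is not allowed

Fix: Put the inner MAX in a scalar subquery

Corrected query:
SELECT MAX(rating) FROM movies WHERE rating < (SELECT MAX(rating) FROM movies)

Result:
MAX(rating)
-----------
9.1        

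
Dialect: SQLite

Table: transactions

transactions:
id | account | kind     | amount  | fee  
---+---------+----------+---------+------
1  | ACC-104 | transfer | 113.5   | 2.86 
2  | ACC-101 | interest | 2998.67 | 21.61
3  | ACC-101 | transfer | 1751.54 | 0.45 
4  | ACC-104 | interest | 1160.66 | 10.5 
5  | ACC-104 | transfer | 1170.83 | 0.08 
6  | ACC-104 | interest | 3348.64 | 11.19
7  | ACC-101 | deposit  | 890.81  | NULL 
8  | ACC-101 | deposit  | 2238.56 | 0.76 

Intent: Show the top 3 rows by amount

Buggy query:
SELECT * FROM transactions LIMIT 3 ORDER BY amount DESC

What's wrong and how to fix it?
Bug: ORDER BY cannot follow LIMIT; LIMIT is the final clause

Fix: Swap the clauses: ORDER BY first, then LIMIT

Corrected query:
SELECT * FROM transactions ORDER BY amount DESC LIMIT 3

Result:
id | account | kind     | amount  | fee  
---+---------+----------+---------+------
6  | ACC-104 | interest | 3348.64 | 11.19
2  | ACC-101 | interest | 2998.67 | 21.61
8  | ACC-101 | deposit  | 2238.56 | 0.76 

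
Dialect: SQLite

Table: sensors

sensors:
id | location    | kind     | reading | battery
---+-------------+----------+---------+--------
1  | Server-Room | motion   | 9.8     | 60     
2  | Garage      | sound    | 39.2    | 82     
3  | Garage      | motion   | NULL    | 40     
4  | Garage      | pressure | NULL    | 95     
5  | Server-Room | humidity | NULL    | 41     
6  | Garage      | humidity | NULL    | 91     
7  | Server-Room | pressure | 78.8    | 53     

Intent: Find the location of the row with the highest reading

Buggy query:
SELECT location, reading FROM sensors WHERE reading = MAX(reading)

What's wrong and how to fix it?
Bug: MAX(reading) is an aggregate and cannot be used directly in WHERE

Fix: Wrap MAX in a scalar subquery so WHERE compares against a single value

Corrected query:
SELECT location, reading FROM sensors WHERE reading = (SELECT MAX(reading) FROM sensors)

Result:
location    | reading
------------+--------
Server-Room | 78.8   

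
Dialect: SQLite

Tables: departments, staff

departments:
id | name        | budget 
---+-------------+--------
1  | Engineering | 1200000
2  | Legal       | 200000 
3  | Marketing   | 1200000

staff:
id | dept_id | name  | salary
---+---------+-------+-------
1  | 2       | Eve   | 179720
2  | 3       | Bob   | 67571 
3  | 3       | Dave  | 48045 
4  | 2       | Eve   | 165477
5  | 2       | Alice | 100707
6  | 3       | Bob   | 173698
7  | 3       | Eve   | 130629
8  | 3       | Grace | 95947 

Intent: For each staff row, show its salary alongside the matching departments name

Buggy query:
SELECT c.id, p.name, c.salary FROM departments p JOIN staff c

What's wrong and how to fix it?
Bug: JOIN with no ON clause produces a cartesian product; every staff row pairs with every departments row

Fix: Add ON c.dept_id = p.id to the JOIN

Corrected query:
SELECT c.id, p.name, c.salary FROM departments p JOIN staff c ON c.dept_id = p.id

Result:
id | name      | salary
---+-----------+-------
1  | Legal     | 179720
2  | Marketing | 67571 
3  | Marketing | 48045 
4  | Legal     | 165477
5  | Legal     | 100707
6  | Marketing | 173698
7  | Marketing | 130629
8  | Marketing | 95947 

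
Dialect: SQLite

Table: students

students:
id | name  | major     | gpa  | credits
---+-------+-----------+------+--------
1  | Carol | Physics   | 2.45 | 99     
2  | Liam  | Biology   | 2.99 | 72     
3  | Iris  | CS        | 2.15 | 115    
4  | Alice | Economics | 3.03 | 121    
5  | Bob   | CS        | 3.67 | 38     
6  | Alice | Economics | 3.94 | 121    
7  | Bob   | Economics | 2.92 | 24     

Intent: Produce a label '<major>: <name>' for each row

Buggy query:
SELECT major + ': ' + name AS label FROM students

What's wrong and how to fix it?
Bug: '+' is numeric addition; on text columns SQLite converts them to 0 instead of concatenating

Fix: Use the || operator for string concatenation

Corrected query:
SELECT major || ': ' || name AS label FROM students

Result:
label           
----------------
Physics: Carol  
Biology: Liam   
CS: Iris        
Economics: Alice
CS: Bob         
Economics: Alice
Economics: Bob  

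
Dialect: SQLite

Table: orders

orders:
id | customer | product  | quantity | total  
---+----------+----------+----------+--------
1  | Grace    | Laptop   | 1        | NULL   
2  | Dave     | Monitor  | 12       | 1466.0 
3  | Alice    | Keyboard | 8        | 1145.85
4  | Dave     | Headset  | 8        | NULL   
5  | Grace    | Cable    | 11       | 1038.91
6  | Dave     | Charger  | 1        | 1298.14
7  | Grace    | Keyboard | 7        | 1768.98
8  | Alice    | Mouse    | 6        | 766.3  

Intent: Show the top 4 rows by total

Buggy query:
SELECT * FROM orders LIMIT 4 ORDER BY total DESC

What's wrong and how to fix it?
Bug: ORDER BY cannot follow LIMIT; LIMIT is the final clause

Fix: Swap the clauses: ORDER BY first, then LIMIT

Corrected query:
SELECT * FROM orders ORDER BY total DESC LIMIT 4

Result:
id | customer | product  | quantity | total  
---+----------+----------+----------+--------
7  | Grace    | Keyboard | 7        | 1768.98
2  | Dave     | Monitor  | 12       | 1466   
6  | Dave     | Charger  | 1        | 1298.14
3  | Alice    | Keyboard | 8        | 1145.85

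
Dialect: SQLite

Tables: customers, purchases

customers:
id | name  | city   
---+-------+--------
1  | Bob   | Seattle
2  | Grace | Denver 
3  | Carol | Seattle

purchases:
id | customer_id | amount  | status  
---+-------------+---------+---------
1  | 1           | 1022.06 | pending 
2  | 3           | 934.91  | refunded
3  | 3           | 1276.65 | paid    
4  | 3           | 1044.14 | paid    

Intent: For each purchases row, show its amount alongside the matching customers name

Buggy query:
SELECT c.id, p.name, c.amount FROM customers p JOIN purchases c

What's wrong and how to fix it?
Bug: JOIN with no ON clause produces a cartesian product; every purchases row pairs with every customers row

Fix: Add ON c.customer_id = p.id to the JOIN

Corrected query:
SELECT c.id, p.name, c.amount FROM customers p JOIN purchases c ON c.customer_id = p.id

Result:
id | name  | amount 
---+-------+--------
1  | Bob   | 1022.06
2  | Carol | 934.91 
3  | Carol | 1276.65
4  | Carol | 1044.14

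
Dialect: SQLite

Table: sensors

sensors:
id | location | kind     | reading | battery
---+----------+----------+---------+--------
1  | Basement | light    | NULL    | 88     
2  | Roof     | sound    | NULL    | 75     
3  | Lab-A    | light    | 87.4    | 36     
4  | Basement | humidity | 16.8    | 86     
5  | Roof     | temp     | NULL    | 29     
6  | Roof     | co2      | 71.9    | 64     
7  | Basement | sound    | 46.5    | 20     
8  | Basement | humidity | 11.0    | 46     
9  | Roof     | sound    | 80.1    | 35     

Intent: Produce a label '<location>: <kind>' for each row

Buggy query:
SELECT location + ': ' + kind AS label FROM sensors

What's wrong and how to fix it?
Bug: '+' is numeric addition; on text columns SQLite converts them to 0 instead of concatenating

Fix: Replace + with || to concatenate text

Corrected query:
SELECT location || ': ' || kind AS label FROM sensors

Result:
label             
------------------
Basement: light   
Roof: sound       
Lab-A: light      
Basement: humidity
Roof: temp        
Roof: co2         
Basement: sound   
Basement: humidity
Roof: sound       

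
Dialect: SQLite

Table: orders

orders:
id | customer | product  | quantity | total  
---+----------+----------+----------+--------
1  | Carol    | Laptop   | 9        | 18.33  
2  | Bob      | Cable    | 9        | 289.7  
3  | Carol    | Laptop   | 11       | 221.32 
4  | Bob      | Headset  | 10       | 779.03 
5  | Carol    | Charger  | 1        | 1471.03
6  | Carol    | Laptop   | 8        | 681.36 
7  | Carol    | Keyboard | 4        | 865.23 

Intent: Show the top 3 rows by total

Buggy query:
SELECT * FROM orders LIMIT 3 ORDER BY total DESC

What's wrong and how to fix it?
Bug: ORDER BY cannot follow LIMIT; LIMIT is the final clause

Fix: Swap the clauses: ORDER BY first, then LIMIT

Corrected query:
SELECT * FROM orders ORDER BY total DESC LIMIT 3

Result:
id | customer | product  | quantity | total  
---+----------+----------+----------+--------
5  | Carol    | Charger  | 1        | 1471.03
7  | Carol    | Keyboard | 4        | 865.23 
4  | Bob      | Headset  | 10       | 779.03 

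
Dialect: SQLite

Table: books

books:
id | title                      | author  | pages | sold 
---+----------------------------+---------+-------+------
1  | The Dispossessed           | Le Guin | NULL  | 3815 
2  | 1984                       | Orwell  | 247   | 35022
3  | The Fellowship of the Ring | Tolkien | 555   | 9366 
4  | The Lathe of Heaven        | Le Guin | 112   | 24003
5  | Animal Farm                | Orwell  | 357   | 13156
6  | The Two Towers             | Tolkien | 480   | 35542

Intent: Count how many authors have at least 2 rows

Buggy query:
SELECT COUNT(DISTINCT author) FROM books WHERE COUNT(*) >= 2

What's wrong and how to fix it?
Bug: WHERE filters individual rows, not groups, so a group-level COUNT is invalid there

Fix: Group first with HAVING COUNT(*) >= 2, then COUNT the resulting groups

Corrected query:
SELECT COUNT(*) FROM (SELECT author FROM books GROUP BY author HAVING COUNT(*) >= 2)

Result:
COUNT(*)
--------
3       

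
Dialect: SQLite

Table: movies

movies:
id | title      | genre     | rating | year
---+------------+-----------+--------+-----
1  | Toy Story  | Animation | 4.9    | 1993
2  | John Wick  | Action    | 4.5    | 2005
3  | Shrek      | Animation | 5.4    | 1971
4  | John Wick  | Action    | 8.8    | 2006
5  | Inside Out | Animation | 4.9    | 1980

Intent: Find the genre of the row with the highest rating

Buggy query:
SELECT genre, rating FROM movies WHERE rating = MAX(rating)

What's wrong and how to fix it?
Bug: WHERE is evaluated per row; an aggregate over the whole table isn't defined there

Fix: Wrap MAX in a scalar subquery so WHERE compares against a single value

Corrected query:
SELECT genre, rating FROM movies WHERE rating = (SELECT MAX(rating) FROM movies)

Result:
genre  | rating
-------+-------
Action | 8.8   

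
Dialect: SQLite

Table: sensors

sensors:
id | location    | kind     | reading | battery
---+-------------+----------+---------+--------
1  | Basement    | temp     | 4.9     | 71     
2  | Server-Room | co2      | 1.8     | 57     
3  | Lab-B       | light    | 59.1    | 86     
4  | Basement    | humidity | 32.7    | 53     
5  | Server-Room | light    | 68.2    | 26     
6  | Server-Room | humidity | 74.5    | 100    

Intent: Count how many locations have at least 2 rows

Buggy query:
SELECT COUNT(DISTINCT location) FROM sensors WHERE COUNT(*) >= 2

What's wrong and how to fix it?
Bug: WHERE filters individual rows, not groups, so a group-level COUNT is invalid there

Fix: Use a subquery that GROUPs and filters with HAVING, then count its rows

Corrected query:
SELECT COUNT(*) FROM (SELECT location FROM sensors GROUP BY location HAVING COUNT(*) >= 2)

Result:
COUNT(*)
--------
2       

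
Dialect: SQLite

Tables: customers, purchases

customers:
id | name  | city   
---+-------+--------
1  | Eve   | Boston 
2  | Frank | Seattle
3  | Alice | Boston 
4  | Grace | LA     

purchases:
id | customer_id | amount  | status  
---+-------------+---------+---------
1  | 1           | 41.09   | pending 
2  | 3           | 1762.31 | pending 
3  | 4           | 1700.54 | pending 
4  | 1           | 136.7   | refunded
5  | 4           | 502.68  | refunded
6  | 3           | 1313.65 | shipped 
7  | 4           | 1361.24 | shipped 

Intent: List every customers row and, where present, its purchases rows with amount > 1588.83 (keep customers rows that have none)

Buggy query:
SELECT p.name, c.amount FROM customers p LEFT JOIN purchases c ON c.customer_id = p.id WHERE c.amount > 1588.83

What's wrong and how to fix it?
Bug: A WHERE condition on the right-hand table after LEFT JOIN drops unmatched parents

Fix: Put 'c.amount > 1588.83' in the JOIN's ON clause instead of WHERE

Corrected query:
SELECT p.name, c.amount FROM customers p LEFT JOIN purchases c ON c.customer_id = p.id AND c.amount > 1588.83

Result:
name  | amount 
------+--------
Eve   | NULL   
Frank | NULL   
Alice | 1762.31
Grace | 1700.54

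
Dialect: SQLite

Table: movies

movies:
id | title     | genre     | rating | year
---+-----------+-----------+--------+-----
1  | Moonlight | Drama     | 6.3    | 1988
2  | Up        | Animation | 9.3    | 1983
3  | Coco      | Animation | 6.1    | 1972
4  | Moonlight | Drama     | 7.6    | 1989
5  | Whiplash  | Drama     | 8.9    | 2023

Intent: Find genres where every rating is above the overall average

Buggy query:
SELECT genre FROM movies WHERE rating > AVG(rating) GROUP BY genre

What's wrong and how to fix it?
Bug: AVG() is an aggregate; it can't sit directly in WHERE

Fix: Use a subquery for AVG and a HAVING MIN(...) filter so the condition holds for every row in the group

Corrected query:
SELECT genre FROM movies GROUP BY genre HAVING MIN(rating) > (SELECT AVG(rating) FROM movies)

Result:
(no rows)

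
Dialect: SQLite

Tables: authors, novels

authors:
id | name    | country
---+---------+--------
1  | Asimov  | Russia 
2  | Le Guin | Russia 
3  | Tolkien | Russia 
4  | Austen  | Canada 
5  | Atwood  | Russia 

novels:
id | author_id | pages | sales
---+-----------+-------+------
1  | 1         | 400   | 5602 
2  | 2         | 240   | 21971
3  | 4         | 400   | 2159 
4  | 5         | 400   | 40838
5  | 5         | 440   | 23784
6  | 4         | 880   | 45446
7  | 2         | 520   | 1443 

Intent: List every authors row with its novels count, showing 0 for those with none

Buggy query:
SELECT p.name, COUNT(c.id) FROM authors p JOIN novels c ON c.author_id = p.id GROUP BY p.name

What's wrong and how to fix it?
Bug: INNER JOIN drops authors rows that have no matching novels rows

Fix: Use LEFT JOIN so parents without children still appear (COUNT(c.id) gives 0)

Corrected query:
SELECT p.name, COUNT(c.id) FROM authors p LEFT JOIN novels c ON c.author_id = p.id GROUP BY p.name

Result:
name    | COUNT(c.id)
--------+------------
Asimov  | 1          
Atwood  | 2          
Austen  | 2          
Le Guin | 2          
Tolkien | 0          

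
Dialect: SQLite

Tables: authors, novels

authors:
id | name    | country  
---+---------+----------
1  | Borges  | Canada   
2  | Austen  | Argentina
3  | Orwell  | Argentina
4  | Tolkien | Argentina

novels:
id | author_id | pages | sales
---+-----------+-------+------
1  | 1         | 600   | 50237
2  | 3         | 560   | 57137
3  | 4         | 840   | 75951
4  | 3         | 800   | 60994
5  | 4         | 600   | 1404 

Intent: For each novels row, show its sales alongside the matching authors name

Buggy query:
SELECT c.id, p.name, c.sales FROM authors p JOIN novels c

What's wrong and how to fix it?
Bug: JOIN with no ON clause produces a cartesian product; every novels row pairs with every authors row

Fix: Add ON c.author_id = p.id to the JOIN

Corrected query:
SELECT c.id, p.name, c.sales FROM authors p JOIN novels c ON c.author_id = p.id

Result:
id | name    | sales
---+---------+------
1  | Borges  | 50237
2  | Orwell  | 57137
3  | Tolkien | 75951
4  | Orwell  | 60994
5  | Tolkien | 1404 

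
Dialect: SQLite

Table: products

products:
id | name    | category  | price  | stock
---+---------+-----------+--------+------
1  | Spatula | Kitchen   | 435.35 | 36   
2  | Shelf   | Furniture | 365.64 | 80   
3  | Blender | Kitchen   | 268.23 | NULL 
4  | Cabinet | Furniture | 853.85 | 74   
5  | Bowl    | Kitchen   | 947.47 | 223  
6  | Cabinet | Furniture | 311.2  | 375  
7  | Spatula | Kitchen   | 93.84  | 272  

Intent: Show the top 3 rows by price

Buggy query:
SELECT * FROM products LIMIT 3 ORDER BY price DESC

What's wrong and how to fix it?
Bug: ORDER BY cannot follow LIMIT; LIMIT is the final clause

Fix: Swap the clauses: ORDER BY first, then LIMIT

Corrected query:
SELECT * FROM products ORDER BY price DESC LIMIT 3

Result:
id | name    | category  | price  | stock
---+---------+-----------+--------+------
5  | Bowl    | Kitchen   | 947.47 | 223  
4  | Cabinet | Furniture | 853.85 | 74   
1  | Spatula | Kitchen   | 435.35 | 36   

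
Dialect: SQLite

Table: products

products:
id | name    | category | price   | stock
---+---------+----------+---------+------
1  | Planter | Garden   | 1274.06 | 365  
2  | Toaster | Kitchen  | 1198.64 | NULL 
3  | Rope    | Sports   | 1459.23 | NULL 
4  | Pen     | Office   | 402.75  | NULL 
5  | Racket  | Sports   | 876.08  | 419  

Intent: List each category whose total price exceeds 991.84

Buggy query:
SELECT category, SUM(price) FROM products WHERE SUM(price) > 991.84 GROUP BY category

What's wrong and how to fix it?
Bug: WHERE runs before GROUP BY, so aggregates aren't available there

Fix: Use HAVING (which filters groups after aggregation) instead of WHERE

Corrected query:
SELECT category, SUM(price) FROM products GROUP BY category HAVING SUM(price) > 991.84

Result:
category | SUM(price)
---------+-----------
Garden   | 1274.06   
Kitchen  | 1198.64   
Sports   | 2335.31   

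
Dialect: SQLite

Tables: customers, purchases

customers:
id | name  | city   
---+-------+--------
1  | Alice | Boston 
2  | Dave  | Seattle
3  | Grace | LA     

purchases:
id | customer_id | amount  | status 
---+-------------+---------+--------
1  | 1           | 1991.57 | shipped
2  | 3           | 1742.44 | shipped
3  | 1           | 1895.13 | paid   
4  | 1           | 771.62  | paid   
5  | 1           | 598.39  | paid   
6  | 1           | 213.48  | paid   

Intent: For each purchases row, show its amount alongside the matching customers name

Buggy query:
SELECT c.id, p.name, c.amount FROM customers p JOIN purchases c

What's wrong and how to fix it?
Bug: JOIN with no ON clause produces a cartesian product; every purchases row pairs with every customers row

Fix: Specify the join condition linking the foreign key to the parent id

Corrected query:
SELECT c.id, p.name, c.amount FROM customers p JOIN purchases c ON c.customer_id = p.id

Result:
id | name  | amount 
---+-------+--------
1  | Alice | 1991.57
2  | Grace | 1742.44
3  | Alice | 1895.13
4  | Alice | 771.62 
5  | Alice | 598.39 
6  | Alice | 213.48 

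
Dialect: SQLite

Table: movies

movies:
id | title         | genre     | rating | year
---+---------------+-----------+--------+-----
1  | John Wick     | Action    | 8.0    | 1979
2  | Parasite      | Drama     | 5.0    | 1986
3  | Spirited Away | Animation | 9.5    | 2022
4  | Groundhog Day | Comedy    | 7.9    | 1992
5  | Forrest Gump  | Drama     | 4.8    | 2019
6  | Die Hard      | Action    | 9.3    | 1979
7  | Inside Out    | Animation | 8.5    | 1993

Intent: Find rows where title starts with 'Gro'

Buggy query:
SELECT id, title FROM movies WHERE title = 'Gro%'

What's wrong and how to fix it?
Bug: '=' compares the literal string including the % character; pattern matching needs LIKE

Fix: Use LIKE for wildcard pattern matching

Corrected query:
SELECT id, title FROM movies WHERE title LIKE 'Gro%'

Result:
id | title        
---+--------------
4  | Groundhog Day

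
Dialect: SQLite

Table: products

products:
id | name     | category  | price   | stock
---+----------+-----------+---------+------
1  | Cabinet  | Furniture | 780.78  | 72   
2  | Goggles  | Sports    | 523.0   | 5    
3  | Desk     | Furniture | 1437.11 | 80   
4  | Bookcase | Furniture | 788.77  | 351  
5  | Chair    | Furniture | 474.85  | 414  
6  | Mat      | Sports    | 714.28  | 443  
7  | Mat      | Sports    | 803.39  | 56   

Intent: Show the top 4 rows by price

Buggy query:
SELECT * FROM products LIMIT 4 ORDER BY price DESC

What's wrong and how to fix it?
Bug: LIMIT must come after ORDER BY

Fix: Swap the clauses: ORDER BY first, then LIMIT

Corrected query:
SELECT * FROM products ORDER BY price DESC LIMIT 4

Result:
id | name     | category  | price   | stock
---+----------+-----------+---------+------
3  | Desk     | Furniture | 1437.11 | 80   
7  | Mat      | Sports    | 803.39  | 56   
4  | Bookcase | Furniture | 788.77  | 351  
1  | Cabinet  | Furniture | 780.78  | 72   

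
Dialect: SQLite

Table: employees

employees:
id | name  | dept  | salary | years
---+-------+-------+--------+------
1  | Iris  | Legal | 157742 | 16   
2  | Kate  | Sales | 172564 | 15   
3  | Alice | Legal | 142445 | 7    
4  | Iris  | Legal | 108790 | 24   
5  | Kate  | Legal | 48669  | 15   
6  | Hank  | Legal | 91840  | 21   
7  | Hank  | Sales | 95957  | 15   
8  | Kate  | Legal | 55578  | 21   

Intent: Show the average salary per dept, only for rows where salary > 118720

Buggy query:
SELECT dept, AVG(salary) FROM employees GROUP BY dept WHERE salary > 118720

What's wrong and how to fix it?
Bug: WHERE cannot follow GROUP BY

Fix: Place WHERE between FROM and GROUP BY

Corrected query:
SELECT dept, AVG(salary) FROM employees WHERE salary > 118720 GROUP BY dept

Result:
dept  | AVG(salary)
------+------------
Legal | 150093.5   
Sales | 172564     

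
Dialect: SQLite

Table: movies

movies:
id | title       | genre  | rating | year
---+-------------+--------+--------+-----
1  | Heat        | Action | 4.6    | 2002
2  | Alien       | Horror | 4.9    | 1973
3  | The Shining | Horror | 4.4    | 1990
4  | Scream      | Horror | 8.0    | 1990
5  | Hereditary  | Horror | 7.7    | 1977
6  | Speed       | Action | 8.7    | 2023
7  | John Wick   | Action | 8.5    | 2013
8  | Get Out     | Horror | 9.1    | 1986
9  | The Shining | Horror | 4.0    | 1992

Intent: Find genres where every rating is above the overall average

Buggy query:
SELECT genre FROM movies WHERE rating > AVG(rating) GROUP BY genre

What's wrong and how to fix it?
Bug: AVG() is an aggregate; it can't sit directly in WHERE

Fix: Compute the overall average in a scalar subquery and compare each group's MIN against it in HAVING

Corrected query:
SELECT genre FROM movies GROUP BY genre HAVING MIN(rating) > (SELECT AVG(rating) FROM movies)

Result:
(no rows)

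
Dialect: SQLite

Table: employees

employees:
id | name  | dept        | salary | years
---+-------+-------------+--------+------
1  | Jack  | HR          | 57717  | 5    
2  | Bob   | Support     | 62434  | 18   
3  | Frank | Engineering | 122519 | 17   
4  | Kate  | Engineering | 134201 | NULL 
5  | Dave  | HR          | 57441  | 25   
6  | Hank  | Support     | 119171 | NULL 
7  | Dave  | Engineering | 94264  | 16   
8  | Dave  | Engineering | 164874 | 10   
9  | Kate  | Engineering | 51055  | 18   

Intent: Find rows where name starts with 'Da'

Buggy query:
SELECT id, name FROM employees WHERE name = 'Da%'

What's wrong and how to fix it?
Bug: Wildcards only work with LIKE; '=' treats '%' as a literal character

Fix: Use LIKE for wildcard pattern matching

Corrected query:
SELECT id, name FROM employees WHERE name LIKE 'Da%'

Result:
id | name
---+-----
5  | Dave
7  | Dave
8  | Dave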